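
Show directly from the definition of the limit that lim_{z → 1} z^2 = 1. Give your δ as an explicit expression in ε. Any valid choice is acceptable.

δ = min(1, ε/3)

Let ε > 0 be given. We seek δ > 0 with 0 < |z − 1| < δ ⇒ |z^2 − 1| < ε.
Factor: z^2 − 1 = (z − 1)(z + 1), so |z^2 − 1| = |z − 1|·|z + 1|.
Impose δ ≤ 1 so that |z| < 2; then |z + 1| ≤ 3.
Hence |z^2 − 1| ≤ 3|z − 1|, which is < ε once |z − 1| < ε/3.
Take δ = min(1, ε/3). If 0 < |z − 1| < δ then both bounds hold and |z^2 − 1| ≤ 3|z − 1| < 3·(ε/3) = ε.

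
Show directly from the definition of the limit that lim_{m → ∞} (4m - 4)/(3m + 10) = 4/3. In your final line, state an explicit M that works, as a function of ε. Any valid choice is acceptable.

M = (52/9)/ε

Let ε > 0 be given. For m ≥ 1, |(4m - 4)/(3m + 10) − (4/3)| = |-52|/(3(3m + 10)) = 52/(3(3m + 10)).
Since 3m + 10 ≥ 3m for m ≥ 1, this is ≤ 52/(3·3m) = (52/9)/m.
So |(4m - 4)/(3m + 10) − (4/3)| < ε whenever m > (52/9)/ε.
Take M = (52/9)/ε. If m > M then |(4m - 4)/(3m + 10) − (4/3)| ≤ (52/9)/m < ε.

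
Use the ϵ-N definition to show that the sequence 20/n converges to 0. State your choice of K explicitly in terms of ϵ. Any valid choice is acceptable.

Let ϵ > 0. For n ≥ 1, |20/n − 0| = 20/(n) ≤ 20/n.
We need 20/n < ϵ, i.e. n > 20/ϵ.
Take K = 20/ϵ. If n > K then |20/n| ≤ 20/n < ϵ.

K = 20/ϵ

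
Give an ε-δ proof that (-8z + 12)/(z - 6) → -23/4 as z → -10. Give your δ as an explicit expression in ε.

Let ε > 0. We want δ > 0 with 0 < |z + 10| < δ ⇒ |(-8z + 12)/(z - 6) + 23/4| < ε.
Combining over a common denominator, (-8z + 12)/(z - 6) + 23/4 = [(-8z + 12)·(-16) − 92·(z - 6)] / [(-16)·(z - 6)] = 36(z + 10) / ((-16)(z - 6)).
So |(-8z + 12)/(z - 6) + 23/4| = 36|z + 10| / (16·|z − 6|).
Require δ ≤ 8, so |z − 6| ≥ |-16| − |z + 10| > 16 − 8 = 8.
Hence |(-8z + 12)/(z - 6) + 23/4| < 36|z + 10|/(16·8) = (9/32)|z + 10|, which is < ε once |z + 10| < (32/9)ε.
Take δ = min(8, (32/9)ε). Then 0 < |z + 10| < δ forces both bounds, so |(-8z + 12)/(z - 6) + 23/4| < ε.

δ = min(8, (32/9)ε)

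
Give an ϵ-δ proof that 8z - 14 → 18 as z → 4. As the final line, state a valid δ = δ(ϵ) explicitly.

Fix ϵ > 0. We need δ > 0 so that 0 < |z − 4| < δ implies |(8z - 14) − 18| < ϵ.
|(8z - 14) − 18| = |8z - 32| = 8|z − 4|.
Thus it suffices that |z − 4| < ϵ/8.
Take δ = ϵ/8. If 0 < |z − 4| < δ then |(8z - 14) − 18| = 8|z − 4| < 8·(ϵ/8) = ϵ.

δ = ϵ/8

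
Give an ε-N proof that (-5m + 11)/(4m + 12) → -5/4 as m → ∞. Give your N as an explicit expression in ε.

N = (13/2)/ε

Fix ε > 0. For m ≥ 1, |(-5m + 11)/(4m + 12) + 5/4| = |104|/(4(4m + 12)) = 104/(4(4m + 12)).
Since 4m + 12 ≥ 4m for m ≥ 1, this is ≤ 104/(4·4m) = (13/2)/m.
So |(-5m + 11)/(4m + 12) + 5/4| < ε whenever m > (13/2)/ε.
Take N = (13/2)/ε. If m > N then |(-5m + 11)/(4m + 12) + 5/4| ≤ (13/2)/m < ε.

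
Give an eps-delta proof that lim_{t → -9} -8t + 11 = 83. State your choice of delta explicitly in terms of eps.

Let eps > 0. We need delta > 0 so that 0 < |t + 9| < delta implies |(-8t + 11) − 83| < eps.
Since (-8t + 11) − 83 = -8(t + 9), we have |(-8t + 11) − 83| = 8|t + 9|.
So 8|t + 9| < eps exactly when |t + 9| < eps/8.
Choosing delta = eps/8 gives |(-8t + 11) − 83| = 8|t + 9| < eps whenever |t + 9| < delta.

delta = eps/8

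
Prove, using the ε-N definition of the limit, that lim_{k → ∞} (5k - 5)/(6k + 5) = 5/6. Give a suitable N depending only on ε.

Fix ε > 0. For k ≥ 1, |(5k - 5)/(6k + 5) − (5/6)| = |-55|/(6(6k + 5)) = 55/(6(6k + 5)).
Since 6k + 5 ≥ 6k for k ≥ 1, this is ≤ 55/(6·6k) = (55/36)/k.
So |(5k - 5)/(6k + 5) − (5/6)| < ε whenever k > (55/36)/ε.
Take N = (55/36)/ε. If k > N then |(5k - 5)/(6k + 5) − (5/6)| ≤ (55/36)/k < ε.

N = (55/36)/ε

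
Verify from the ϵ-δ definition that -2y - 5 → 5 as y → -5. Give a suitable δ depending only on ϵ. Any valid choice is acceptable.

Suppose ϵ > 0. We need δ > 0 so that 0 < |y + 5| < δ implies |(-2y - 5) − 5| < ϵ.
|(-2y - 5) − 5| = |-2y - 10| = 2|y + 5|.
Thus it suffices that |y + 5| < ϵ/2.
Choosing δ = ϵ/2 gives |(-2y - 5) − 5| = 2|y + 5| < ϵ whenever |y + 5| < δ.

δ = ϵ/2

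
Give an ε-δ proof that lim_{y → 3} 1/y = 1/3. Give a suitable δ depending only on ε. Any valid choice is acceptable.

Let ε > 0 be given. We seek δ > 0 such that 0 < |y − 3| < δ implies |1/y − (1/3)| < ε.
|1/y − (1/3)| = |3 − y|/(3·|y|) = |y − 3|/(3|y|).
Require δ ≤ 3/2 so that |y| > 3 − 3/2 = 3/2, hence 3|y| > 9/2.
Then |1/y − (1/3)| < |y − 3|/(9/2), which is < ε when |y − 3| < (9/2)ε.
Take δ = min(3/2, (9/2)ε). Then 0 < |y − 3| < δ gives both |y − 3| < 3/2 and |y − 3| < (9/2)ε, so |1/y − (1/3)| < ε.

δ = min(3/2, (9/2)ε)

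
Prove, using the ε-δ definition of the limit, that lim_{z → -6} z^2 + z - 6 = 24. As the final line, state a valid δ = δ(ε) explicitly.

Suppose ε > 0. We want δ > 0 such that 0 < |z + 6| < δ implies |(z^2 + z - 6) − 24| < ε.
(z^2 + z - 6) − 24 = z^2 + z - 30 = (z + 6)(z - 5).
So |(z^2 + z - 6) − 24| = |z + 6|·|z - 5|.
Assume first that |z + 6| < 1, so |z| < 7. Then |z - 5| ≤ 7 + 5 = 12.
Hence |(z^2 + z - 6) − 24| ≤ 12|z + 6| < ε provided |z + 6| < ε/12.
Take δ = min(1, ε/12). Then 0 < |z + 6| < δ gives both |z + 6| < 1 and |z + 6| < ε/12, so |(z^2 + z - 6) − 24| < ε.

δ = min(1, ε/12)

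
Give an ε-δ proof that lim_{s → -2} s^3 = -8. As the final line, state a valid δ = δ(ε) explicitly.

Let ε > 0 be given. We seek δ > 0 with 0 < |s + 2| < δ ⇒ |s^3 + 8| < ε.
Factor: s^3 + 8 = (s + 2)(s^2 - 2s + 4), so |s^3 + 8| = |s + 2|·|s^2 - 2s + 4|.
Restrict δ ≤ 1. Then |s + 2| < 1 gives |s| < 3, so by the triangle inequality |s^2 - 2s + 4| ≤ 3^2 + 2·3 + 4 = 19.
Hence |s^3 + 8| ≤ 19|s + 2|, which is < ε once |s + 2| < ε/19.
Take δ = min(1, ε/19). If 0 < |s + 2| < δ then both bounds hold and |s^3 + 8| ≤ 19|s + 2| < 19·(ε/19) = ε.

δ = min(1, ε/19)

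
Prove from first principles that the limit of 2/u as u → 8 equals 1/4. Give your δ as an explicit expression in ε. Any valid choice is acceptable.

Let ε > 0 be given. We seek δ > 0 such that 0 < |u − 8| < δ implies |2/u − (1/4)| < ε.
|2/u − (1/4)| = 2·|8 − u|/(8·|u|) = 2|u − 8|/(8|u|).
Restrict δ ≤ 4. Then |u − 8| < 4 gives |u| > 4, so 8|u| > 32.
Then |2/u − (1/4)| < 2|u − 8|/32, which is < ε when |u − 8| < 16ε.
Take δ = min(4, 16ε). Then 0 < |u − 8| < δ gives both |u − 8| < 4 and |u − 8| < 16ε, so |2/u − (1/4)| < ε.

δ = min(4, 16ε)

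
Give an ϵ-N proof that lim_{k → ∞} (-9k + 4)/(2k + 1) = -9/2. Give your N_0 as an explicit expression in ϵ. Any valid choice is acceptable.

Suppose ϵ > 0. For k ≥ 1, |(-9k + 4)/(2k + 1) + 9/2| = |17|/(2(2k + 1)) = 17/(2(2k + 1)).
Since 2k + 1 ≥ 2k for k ≥ 1, this is ≤ 17/(2·2k) = (17/4)/k.
So |(-9k + 4)/(2k + 1) + 9/2| < ϵ whenever k > (17/4)/ϵ.
Take N_0 = (17/4)/ϵ. If k > N_0 then |(-9k + 4)/(2k + 1) + 9/2| ≤ (17/4)/k < ϵ.

N_0 = (17/4)/ϵ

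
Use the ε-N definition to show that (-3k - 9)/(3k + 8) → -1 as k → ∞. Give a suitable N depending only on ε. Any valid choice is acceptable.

Let ε > 0. For k ≥ 1, |(-3k - 9)/(3k + 8) + 1| = |-3|/(3(3k + 8)) = 3/(3(3k + 8)).
Since 3k + 8 ≥ 3k for k ≥ 1, this is ≤ 3/(3·3k) = (1/3)/k.
So |(-3k - 9)/(3k + 8) + 1| < ε whenever k > (1/3)/ε.
Take N = (1/3)/ε. If k > N then |(-3k - 9)/(3k + 8) + 1| ≤ (1/3)/k < ε.

N = (1/3)/ε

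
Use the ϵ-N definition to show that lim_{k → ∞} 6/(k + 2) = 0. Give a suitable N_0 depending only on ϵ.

Let ϵ > 0 be given. For k ≥ 1, |6/(k + 2) − 0| = 6/(k + 2) ≤ 6/k.
We need 6/k < ϵ, i.e. k > 6/ϵ.
Take N_0 = 6/ϵ. If k > N_0 then |6/(k + 2)| ≤ 6/k < ϵ.

N_0 = 6/ϵ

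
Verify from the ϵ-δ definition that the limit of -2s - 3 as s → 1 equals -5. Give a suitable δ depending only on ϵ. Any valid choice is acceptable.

δ = ϵ/2

Let ϵ > 0 be given. We need δ > 0 so that 0 < |s − 1| < δ implies |(-2s - 3) + 5| < ϵ.
Since (-2s - 3) + 5 = -2(s − 1), we have |(-2s - 3) + 5| = 2|s − 1|.
So 2|s − 1| < ϵ exactly when |s − 1| < ϵ/2.
Take δ = ϵ/2. If 0 < |s − 1| < δ then |(-2s - 3) + 5| = 2|s − 1| < 2·(ϵ/2) = ϵ.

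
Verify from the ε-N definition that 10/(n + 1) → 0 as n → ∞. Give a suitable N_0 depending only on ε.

N_0 = 10/ε

Suppose ε > 0. For n ≥ 1, |10/(n + 1) − 0| = 10/(n + 1) ≤ 10/n.
We need 10/n < ε, i.e. n > 10/ε.
Take N_0 = 10/ε. If n > N_0 then |10/(n + 1)| ≤ 10/n < ε.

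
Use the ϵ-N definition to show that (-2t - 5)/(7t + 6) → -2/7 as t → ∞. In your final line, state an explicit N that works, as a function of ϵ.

N = (23/49)/ϵ

Let ϵ > 0 be given. We seek N > 0 such that t > N implies |(-2t - 5)/(7t + 6) + 2/7| < ϵ.
(-2t - 5)/(7t + 6) + 2/7 = (7(-2t - 5) − (-2)(7t + 6)) / (7(7t + 6)) = -23/(7(7t + 6)).
For t > 0 we have 7t + 6 > 7t, so |(-2t - 5)/(7t + 6) + 2/7| = 23/(7(7t + 6)) < 23/(7·7t) = (23/49)/t.
Thus |(-2t - 5)/(7t + 6) + 2/7| < ϵ whenever t > (23/49)/ϵ.
Take N = (23/49)/ϵ. If t > N then |(-2t - 5)/(7t + 6) + 2/7| < (23/49)/t < ϵ.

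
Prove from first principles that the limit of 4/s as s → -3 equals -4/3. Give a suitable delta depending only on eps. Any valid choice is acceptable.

Fix eps > 0. We seek delta > 0 such that 0 < |s + 3| < delta implies |4/s + 4/3| < eps.
|4/s + 4/3| = 4·|-3 − s|/(3·|s|) = 4|s + 3|/(3|s|).
Require delta ≤ 3/2 so that |s| > 3 − 3/2 = 3/2, hence 3|s| > 9/2.
Then |4/s + 4/3| < 4|s + 3|/(9/2), which is < eps when |s + 3| < (9/8)eps.
Take delta = min(3/2, (9/8)eps). Then 0 < |s + 3| < delta gives both |s + 3| < 3/2 and |s + 3| < (9/8)eps, so |4/s + 4/3| < eps.

delta = min(3/2, (9/8)eps)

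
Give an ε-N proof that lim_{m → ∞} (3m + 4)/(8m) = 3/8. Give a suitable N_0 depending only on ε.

N_0 = (1/2)/ε

Fix ε > 0. For m ≥ 1, |(3m + 4)/(8m) − (3/8)| = |32|/(8(8m)) = 32/(8(8m)).
Since 8m ≥ 8m for m ≥ 1, this is ≤ 32/(8·8m) = (1/2)/m.
So |(3m + 4)/(8m) − (3/8)| < ε whenever m > (1/2)/ε.
Take N_0 = (1/2)/ε. If m > N_0 then |(3m + 4)/(8m) − (3/8)| ≤ (1/2)/m < ε.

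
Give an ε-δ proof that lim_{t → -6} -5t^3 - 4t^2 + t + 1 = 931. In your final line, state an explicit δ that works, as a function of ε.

Suppose ε > 0. We want δ > 0 such that 0 < |t + 6| < δ implies |(-5t^3 - 4t^2 + t + 1) − 931| < ε.
(-5t^3 - 4t^2 + t + 1) − 931 = -5t^3 - 4t^2 + t - 930 = (t + 6)(-5t^2 + 26t - 155).
So |(-5t^3 - 4t^2 + t + 1) − 931| = |t + 6|·|-5t^2 + 26t - 155|.
Require δ ≤ 1. Then |t + 6| < 1 gives |t| < 7, and by the triangle inequality |-5t^2 + 26t - 155| ≤ 5·7^2 + 26·7 + 155 = 582.
Hence |(-5t^3 - 4t^2 + t + 1) − 931| ≤ 582|t + 6| < ε provided |t + 6| < ε/582.
Take δ = min(1, ε/582). Then 0 < |t + 6| < δ gives both |t + 6| < 1 and |t + 6| < ε/582, so |(-5t^3 - 4t^2 + t + 1) − 931| < ε.

δ = min(1, ε/582)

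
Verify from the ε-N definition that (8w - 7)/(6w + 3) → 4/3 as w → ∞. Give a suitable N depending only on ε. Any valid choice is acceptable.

N = (11/6)/ε

Let ε > 0. We seek N > 0 such that w > N implies |(8w - 7)/(6w + 3) − (4/3)| < ε.
(8w - 7)/(6w + 3) − (4/3) = (6(8w - 7) − 8(6w + 3)) / (6(6w + 3)) = -66/(6(6w + 3)).
For w > 0 we have 6w + 3 > 6w, so |(8w - 7)/(6w + 3) − (4/3)| = 66/(6(6w + 3)) < 66/(6·6w) = (11/6)/w.
Thus |(8w - 7)/(6w + 3) − (4/3)| < ε whenever w > (11/6)/ε.
Take N = (11/6)/ε. If w > N then |(8w - 7)/(6w + 3) − (4/3)| < (11/6)/w < ε.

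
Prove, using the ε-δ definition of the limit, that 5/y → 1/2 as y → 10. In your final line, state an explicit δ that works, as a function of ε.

δ = min(5, 10ε)

Suppose ε > 0. We seek δ > 0 such that 0 < |y − 10| < δ implies |5/y − (1/2)| < ε.
|5/y − (1/2)| = 5·|10 − y|/(10·|y|) = 5|y − 10|/(10|y|).
Restrict δ ≤ 5. Then |y − 10| < 5 gives |y| > 5, so 10|y| > 50.
Then |5/y − (1/2)| < 5|y − 10|/50, which is < ε when |y − 10| < 10ε.
Take δ = min(5, 10ε). Then 0 < |y − 10| < δ gives both |y − 10| < 5 and |y − 10| < 10ε, so |5/y − (1/2)| < ε.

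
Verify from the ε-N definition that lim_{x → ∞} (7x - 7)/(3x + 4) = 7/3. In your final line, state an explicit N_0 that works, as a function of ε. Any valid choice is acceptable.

N_0 = (49/9)/ε

Let ε > 0 be given. We seek N_0 > 0 such that x > N_0 implies |(7x - 7)/(3x + 4) − (7/3)| < ε.
(7x - 7)/(3x + 4) − (7/3) = (3(7x - 7) − 7(3x + 4)) / (3(3x + 4)) = -49/(3(3x + 4)).
For x > 0 we have 3x + 4 > 3x, so |(7x - 7)/(3x + 4) − (7/3)| = 49/(3(3x + 4)) < 49/(3·3x) = (49/9)/x.
Thus |(7x - 7)/(3x + 4) − (7/3)| < ε whenever x > (49/9)/ε.
Take N_0 = (49/9)/ε. If x > N_0 then |(7x - 7)/(3x + 4) − (7/3)| < (49/9)/x < ε.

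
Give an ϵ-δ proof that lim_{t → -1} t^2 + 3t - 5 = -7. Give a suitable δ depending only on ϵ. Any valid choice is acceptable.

δ = min(2, ϵ/5)

Fix ϵ > 0. We want δ > 0 such that 0 < |t + 1| < δ implies |(t^2 + 3t - 5) + 7| < ϵ.
(t^2 + 3t - 5) + 7 = t^2 + 3t + 2 = (t + 1)(t + 2).
So |(t^2 + 3t - 5) + 7| = |t + 1|·|t + 2|.
Assume first that |t + 1| < 2, so |t| < 3. Then |t + 2| ≤ 3 + 2 = 5.
Hence |(t^2 + 3t - 5) + 7| ≤ 5|t + 1| < ϵ provided |t + 1| < ϵ/5.
Choosing δ = min(2, ϵ/5) ensures both conditions, hence |(t^2 + 3t - 5) + 7| < ϵ.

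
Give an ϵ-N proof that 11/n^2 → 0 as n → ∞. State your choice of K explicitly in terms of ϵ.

K = (11/ϵ)^{1/2}

Suppose ϵ > 0. For n ≥ 1, |11/n^2 − 0| = 11/n^2.
11/n^2 < ϵ ⇔ n^2 > 11/ϵ ⇔ n > (11/ϵ)^{1/2}.
Take K = (11/ϵ)^{1/2}. Then n > K implies 11/n^2 < ϵ.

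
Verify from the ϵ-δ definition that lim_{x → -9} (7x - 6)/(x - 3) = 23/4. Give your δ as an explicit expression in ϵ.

Let ϵ > 0 be given. We want δ > 0 with 0 < |x + 9| < δ ⇒ |(7x - 6)/(x - 3) − (23/4)| < ϵ.
Combining over a common denominator, (7x - 6)/(x - 3) − (23/4) = [(7x - 6)·(-12) − (-69)·(x - 3)] / [(-12)·(x - 3)] = -15(x + 9) / ((-12)(x - 3)).
So |(7x - 6)/(x - 3) − (23/4)| = 15|x + 9| / (12·|x − 3|).
Restrict δ ≤ 6. Then |x + 9| < 6 gives |x − 3| = |(x + 9) + (-12)| ≥ 12 − 6 = 6.
Hence |(7x - 6)/(x - 3) − (23/4)| < 15|x + 9|/(12·6) = (5/24)|x + 9|, which is < ϵ once |x + 9| < (24/5)ϵ.
Take δ = min(6, (24/5)ϵ). Then 0 < |x + 9| < δ forces both bounds, so |(7x - 6)/(x - 3) − (23/4)| < ϵ.

δ = min(6, (24/5)ϵ)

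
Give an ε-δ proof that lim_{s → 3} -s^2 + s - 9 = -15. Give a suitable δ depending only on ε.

δ = min(1, ε/6)

Let ε > 0 be given. We want δ > 0 such that 0 < |s − 3| < δ implies |(-s^2 + s - 9) + 15| < ε.
(-s^2 + s - 9) + 15 = -s^2 + s + 6 = (s − 3)(-s - 2).
So |(-s^2 + s - 9) + 15| = |s − 3|·|-s - 2|.
Assume first that |s − 3| < 1, so |s| < 4. Then |-s - 2| ≤ 4 + 2 = 6.
Hence |(-s^2 + s - 9) + 15| ≤ 6|s − 3| < ε provided |s − 3| < ε/6.
Take δ = min(1, ε/6). Then 0 < |s − 3| < δ gives both |s − 3| < 1 and |s − 3| < ε/6, so |(-s^2 + s - 9) + 15| < ε.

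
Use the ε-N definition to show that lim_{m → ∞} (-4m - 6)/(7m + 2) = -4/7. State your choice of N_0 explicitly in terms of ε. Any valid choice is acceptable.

N_0 = (34/49)/ε

Suppose ε > 0. For m ≥ 1, |(-4m - 6)/(7m + 2) + 4/7| = |-34|/(7(7m + 2)) = 34/(7(7m + 2)).
Since 7m + 2 ≥ 7m for m ≥ 1, this is ≤ 34/(7·7m) = (34/49)/m.
So |(-4m - 6)/(7m + 2) + 4/7| < ε whenever m > (34/49)/ε.
Take N_0 = (34/49)/ε. If m > N_0 then |(-4m - 6)/(7m + 2) + 4/7| ≤ (34/49)/m < ε.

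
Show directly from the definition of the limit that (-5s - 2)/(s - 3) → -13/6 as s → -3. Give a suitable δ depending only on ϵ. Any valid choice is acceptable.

δ = min(3, (18/17)ϵ)

Fix ϵ > 0. We want δ > 0 with 0 < |s + 3| < δ ⇒ |(-5s - 2)/(s - 3) + 13/6| < ϵ.
Combining over a common denominator, (-5s - 2)/(s - 3) + 13/6 = [(-5s - 2)·(-6) − 13·(s - 3)] / [(-6)·(s - 3)] = 17(s + 3) / ((-6)(s - 3)).
So |(-5s - 2)/(s - 3) + 13/6| = 17|s + 3| / (6·|s − 3|).
Restrict δ ≤ 3. Then |s + 3| < 3 gives |s − 3| = |(s + 3) + (-6)| ≥ 6 − 3 = 3.
Hence |(-5s - 2)/(s - 3) + 13/6| < 17|s + 3|/(6·3) = (17/18)|s + 3|, which is < ϵ once |s + 3| < (18/17)ϵ.
Take δ = min(3, (18/17)ϵ). Then 0 < |s + 3| < δ forces both bounds, so |(-5s - 2)/(s - 3) + 13/6| < ϵ.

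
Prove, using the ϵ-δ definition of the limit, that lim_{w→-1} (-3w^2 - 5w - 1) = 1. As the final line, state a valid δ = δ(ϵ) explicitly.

δ = min(1, ϵ/8)

Let ϵ > 0. We want δ > 0 such that 0 < |w + 1| < δ implies |(-3w^2 - 5w - 1) − 1| < ϵ.
(-3w^2 - 5w - 1) − 1 = -3w^2 - 5w - 2 = (w + 1)(-3w - 2).
So |(-3w^2 - 5w - 1) − 1| = |w + 1|·|-3w - 2|.
Require δ ≤ 1. Then |w + 1| < 1 gives |w| < 2, and by the triangle inequality |-3w - 2| ≤ 3·2 + 2 = 8.
Hence |(-3w^2 - 5w - 1) − 1| ≤ 8|w + 1| < ϵ provided |w + 1| < ϵ/8.
Take δ = min(1, ϵ/8). Then 0 < |w + 1| < δ gives both |w + 1| < 1 and |w + 1| < ϵ/8, so |(-3w^2 - 5w - 1) − 1| < ϵ.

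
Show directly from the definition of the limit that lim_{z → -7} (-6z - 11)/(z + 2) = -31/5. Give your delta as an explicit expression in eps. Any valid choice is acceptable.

Let eps > 0. We want delta > 0 with 0 < |z + 7| < delta ⇒ |(-6z - 11)/(z + 2) + 31/5| < eps.
Combining over a common denominator, (-6z - 11)/(z + 2) + 31/5 = [(-6z - 11)·(-5) − 31·(z + 2)] / [(-5)·(z + 2)] = -1(z + 7) / ((-5)(z + 2)).
So |(-6z - 11)/(z + 2) + 31/5| = |z + 7| / (5·|z + 2|).
Restrict delta ≤ 5/2. Then |z + 7| < 5/2 gives |z + 2| = |(z + 7) + (-5)| ≥ 5 − 5/2 = 5/2.
Hence |(-6z - 11)/(z + 2) + 31/5| < |z + 7|/(5·(5/2)) = (2/25)|z + 7|, which is < eps once |z + 7| < (25/2)eps.
Take delta = min(5/2, (25/2)eps). Then 0 < |z + 7| < delta forces both bounds, so |(-6z - 11)/(z + 2) + 31/5| < eps.

delta = min(5/2, (25/2)eps)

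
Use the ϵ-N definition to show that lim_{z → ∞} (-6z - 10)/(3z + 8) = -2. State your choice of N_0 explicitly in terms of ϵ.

Suppose ϵ > 0. We seek N_0 > 0 such that z > N_0 implies |(-6z - 10)/(3z + 8) + 2| < ϵ.
(-6z - 10)/(3z + 8) + 2 = (3(-6z - 10) − (-6)(3z + 8)) / (3(3z + 8)) = 18/(3(3z + 8)).
For z > 0 we have 3z + 8 > 3z, so |(-6z - 10)/(3z + 8) + 2| = 18/(3(3z + 8)) < 18/(3·3z) = 2/z.
Thus |(-6z - 10)/(3z + 8) + 2| < ϵ whenever z > 2/ϵ.
Take N_0 = 2/ϵ. If z > N_0 then |(-6z - 10)/(3z + 8) + 2| < 2/z < ϵ.

N_0 = 2/ϵ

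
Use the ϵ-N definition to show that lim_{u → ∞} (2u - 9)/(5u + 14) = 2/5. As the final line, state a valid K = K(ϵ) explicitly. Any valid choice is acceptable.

K = (73/25)/ϵ

Let ϵ > 0. We seek K > 0 such that u > K implies |(2u - 9)/(5u + 14) − (2/5)| < ϵ.
(2u - 9)/(5u + 14) − (2/5) = (5(2u - 9) − 2(5u + 14)) / (5(5u + 14)) = -73/(5(5u + 14)).
For u > 0 we have 5u + 14 > 5u, so |(2u - 9)/(5u + 14) − (2/5)| = 73/(5(5u + 14)) < 73/(5·5u) = (73/25)/u.
Thus |(2u - 9)/(5u + 14) − (2/5)| < ϵ whenever u > (73/25)/ϵ.
Take K = (73/25)/ϵ. If u > K then |(2u - 9)/(5u + 14) − (2/5)| < (73/25)/u < ϵ.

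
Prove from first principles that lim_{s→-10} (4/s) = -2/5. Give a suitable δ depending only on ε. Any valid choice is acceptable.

Fix ε > 0. We seek δ > 0 such that 0 < |s + 10| < δ implies |4/s + 2/5| < ε.
|4/s + 2/5| = 4·|-10 − s|/(10·|s|) = 4|s + 10|/(10|s|).
Restrict δ ≤ 5. Then |s + 10| < 5 gives |s| > 5, so 10|s| > 50.
Then |4/s + 2/5| < 4|s + 10|/50, which is < ε when |s + 10| < (25/2)ε.
Take δ = min(5, (25/2)ε). Then 0 < |s + 10| < δ gives both |s + 10| < 5 and |s + 10| < (25/2)ε, so |4/s + 2/5| < ε.

δ = min(5, (25/2)ε)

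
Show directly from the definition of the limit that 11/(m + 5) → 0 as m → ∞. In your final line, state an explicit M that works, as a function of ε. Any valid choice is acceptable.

M = 11/ε

Suppose ε > 0. For m ≥ 1, |11/(m + 5) − 0| = 11/(m + 5) ≤ 11/m.
We need 11/m < ε, i.e. m > 11/ε.
Take M = 11/ε. If m > M then |11/(m + 5)| ≤ 11/m < ε.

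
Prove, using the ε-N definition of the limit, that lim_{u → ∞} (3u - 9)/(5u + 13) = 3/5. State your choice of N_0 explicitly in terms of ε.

Let ε > 0 be given. We seek N_0 > 0 such that u > N_0 implies |(3u - 9)/(5u + 13) − (3/5)| < ε.
(3u - 9)/(5u + 13) − (3/5) = (5(3u - 9) − 3(5u + 13)) / (5(5u + 13)) = -84/(5(5u + 13)).
For u > 0 we have 5u + 13 > 5u, so |(3u - 9)/(5u + 13) − (3/5)| = 84/(5(5u + 13)) < 84/(5·5u) = (84/25)/u.
Thus |(3u - 9)/(5u + 13) − (3/5)| < ε whenever u > (84/25)/ε.
Take N_0 = (84/25)/ε. If u > N_0 then |(3u - 9)/(5u + 13) − (3/5)| < (84/25)/u < ε.

N_0 = (84/25)/ε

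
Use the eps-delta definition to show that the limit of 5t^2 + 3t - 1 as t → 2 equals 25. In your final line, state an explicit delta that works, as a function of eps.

Suppose eps > 0. We want delta > 0 such that 0 < |t − 2| < delta implies |(5t^2 + 3t - 1) − 25| < eps.
(5t^2 + 3t - 1) − 25 = 5t^2 + 3t - 26 = (t − 2)(5t + 13).
So |(5t^2 + 3t - 1) − 25| = |t − 2|·|5t + 13|.
Require delta ≤ 1. Then |t − 2| < 1 gives |t| < 3, and by the triangle inequality |5t + 13| ≤ 5·3 + 13 = 28.
Hence |(5t^2 + 3t - 1) − 25| ≤ 28|t − 2| < eps provided |t − 2| < eps/28.
Choosing delta = min(1, eps/28) ensures both conditions, hence |(5t^2 + 3t - 1) − 25| < eps.

delta = min(1, eps/28)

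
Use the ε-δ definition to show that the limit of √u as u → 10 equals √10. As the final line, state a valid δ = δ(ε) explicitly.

δ = min(10, √10·ε)

Fix ε > 0. We want δ > 0 such that 0 < |u − 10| < δ implies |√u − √10| < ε.
Rationalise: √u − √10 = (u − 10)/(√u + √10), so |√u − √10| = |u − 10|/(√u + √10).
Restrict δ ≤ 10 so that |u − 10| < 10 forces u > 0, and then √u + √10 > √10.
Hence |√u − √10| < |u − 10|/√10, which is < ε once |u − 10| < √10·ε.
Take δ = min(10, √10·ε). If 0 < |u − 10| < δ then u > 0 and |√u − √10| < |u − 10|/√10 < ε.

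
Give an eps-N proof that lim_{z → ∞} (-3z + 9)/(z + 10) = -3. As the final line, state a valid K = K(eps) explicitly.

K = 39/eps

Let eps > 0. We seek K > 0 such that z > K implies |(-3z + 9)/(z + 10) + 3| < eps.
(-3z + 9)/(z + 10) + 3 = ((-3z + 9) − (-3)(z + 10)) / ((z + 10)) = 39/((z + 10)).
For z > 0 we have z + 10 > z, so |(-3z + 9)/(z + 10) + 3| = 39/((z + 10)) < 39/(z) = 39/z.
Thus |(-3z + 9)/(z + 10) + 3| < eps whenever z > 39/eps.
Take K = 39/eps. If z > K then |(-3z + 9)/(z + 10) + 3| < 39/z < eps.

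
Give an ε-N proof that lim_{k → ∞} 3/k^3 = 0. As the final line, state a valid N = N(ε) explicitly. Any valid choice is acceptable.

Let ε > 0. For k ≥ 1, |3/k^3 − 0| = 3/k^3.
3/k^3 < ε ⇔ k^3 > 3/ε ⇔ k > (3/ε)^{1/3}.
Take N = (3/ε)^{1/3}. Then k > N implies 3/k^3 < ε.

N = (3/ε)^{1/3}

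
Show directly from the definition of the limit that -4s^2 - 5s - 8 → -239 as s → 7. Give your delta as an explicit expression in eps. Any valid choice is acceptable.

delta = min(1, eps/65)

Fix eps > 0. We want delta > 0 such that 0 < |s − 7| < delta implies |(-4s^2 - 5s - 8) + 239| < eps.
(-4s^2 - 5s - 8) + 239 = -4s^2 - 5s + 231 = (s − 7)(-4s - 33).
So |(-4s^2 - 5s - 8) + 239| = |s − 7|·|-4s - 33|.
Assume first that |s − 7| < 1, so |s| < 8. Then |-4s - 33| ≤ 4·8 + 33 = 65.
Hence |(-4s^2 - 5s - 8) + 239| ≤ 65|s − 7| < eps provided |s − 7| < eps/65.
Choosing delta = min(1, eps/65) ensures both conditions, hence |(-4s^2 - 5s - 8) + 239| < eps.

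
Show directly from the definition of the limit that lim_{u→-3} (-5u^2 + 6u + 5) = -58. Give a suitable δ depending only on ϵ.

δ = min(1, ϵ/41)

Let ϵ > 0 be given. We want δ > 0 such that 0 < |u + 3| < δ implies |(-5u^2 + 6u + 5) + 58| < ϵ.
(-5u^2 + 6u + 5) + 58 = -5u^2 + 6u + 63 = (u + 3)(-5u + 21).
So |(-5u^2 + 6u + 5) + 58| = |u + 3|·|-5u + 21|.
Require δ ≤ 1. Then |u + 3| < 1 gives |u| < 4, and by the triangle inequality |-5u + 21| ≤ 5·4 + 21 = 41.
Hence |(-5u^2 + 6u + 5) + 58| ≤ 41|u + 3| < ϵ provided |u + 3| < ϵ/41.
Take δ = min(1, ϵ/41). Then 0 < |u + 3| < δ gives both |u + 3| < 1 and |u + 3| < ϵ/41, so |(-5u^2 + 6u + 5) + 58| < ϵ.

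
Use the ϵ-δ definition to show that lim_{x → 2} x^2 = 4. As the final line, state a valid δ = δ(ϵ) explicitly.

Let ϵ > 0. We seek δ > 0 with 0 < |x − 2| < δ ⇒ |x^2 − 4| < ϵ.
Factor: x^2 − 4 = (x − 2)(x + 2), so |x^2 − 4| = |x − 2|·|x + 2|.
Restrict δ ≤ 2. Then |x − 2| < 2 gives |x| < 4, so by the triangle inequality |x + 2| ≤ 4 + 2 = 6.
Hence |x^2 − 4| ≤ 6|x − 2|, which is < ϵ once |x − 2| < ϵ/6.
Take δ = min(2, ϵ/6). If 0 < |x − 2| < δ then both bounds hold and |x^2 − 4| ≤ 6|x − 2| < 6·(ϵ/6) = ϵ.

δ = min(2, ϵ/6)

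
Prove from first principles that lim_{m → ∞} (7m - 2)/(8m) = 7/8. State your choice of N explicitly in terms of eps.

N = (1/4)/eps

Let eps > 0. For m ≥ 1, |(7m - 2)/(8m) − (7/8)| = |-16|/(8(8m)) = 16/(8(8m)).
Since 8m ≥ 8m for m ≥ 1, this is ≤ 16/(8·8m) = (1/4)/m.
So |(7m - 2)/(8m) − (7/8)| < eps whenever m > (1/4)/eps.
Take N = (1/4)/eps. If m > N then |(7m - 2)/(8m) − (7/8)| ≤ (1/4)/m < eps.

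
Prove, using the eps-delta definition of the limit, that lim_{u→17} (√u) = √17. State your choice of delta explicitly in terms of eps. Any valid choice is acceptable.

Let eps > 0 be given. We want delta > 0 such that 0 < |u − 17| < delta implies |√u − √17| < eps.
Rationalise: √u − √17 = (u − 17)/(√u + √17), so |√u − √17| = |u − 17|/(√u + √17).
Restrict delta ≤ 17 so that |u − 17| < 17 forces u > 0, and then √u + √17 > √17.
Hence |√u − √17| < |u − 17|/√17, which is < eps once |u − 17| < √17·eps.
Take delta = min(17, √17·eps). If 0 < |u − 17| < delta then u > 0 and |√u − √17| < |u − 17|/√17 < eps.

delta = min(17, √17·eps)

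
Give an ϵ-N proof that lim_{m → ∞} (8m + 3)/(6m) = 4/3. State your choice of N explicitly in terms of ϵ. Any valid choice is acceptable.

Let ϵ > 0. For m ≥ 1, |(8m + 3)/(6m) − (4/3)| = |18|/(6(6m)) = 18/(6(6m)).
Since 6m ≥ 6m for m ≥ 1, this is ≤ 18/(6·6m) = (1/2)/m.
So |(8m + 3)/(6m) − (4/3)| < ϵ whenever m > (1/2)/ϵ.
Take N = (1/2)/ϵ. If m > N then |(8m + 3)/(6m) − (4/3)| ≤ (1/2)/m < ϵ.

N = (1/2)/ϵ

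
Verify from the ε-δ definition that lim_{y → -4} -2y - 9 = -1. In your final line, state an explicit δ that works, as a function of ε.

Suppose ε > 0. We need δ > 0 so that 0 < |y + 4| < δ implies |(-2y - 9) + 1| < ε.
Since (-2y - 9) + 1 = -2(y + 4), we have |(-2y - 9) + 1| = 2|y + 4|.
So 2|y + 4| < ε exactly when |y + 4| < ε/2.
Choosing δ = ε/2 gives |(-2y - 9) + 1| = 2|y + 4| < ε whenever |y + 4| < δ.

δ = ε/2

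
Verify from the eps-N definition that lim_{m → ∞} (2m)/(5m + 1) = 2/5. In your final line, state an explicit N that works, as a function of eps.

N = (2/25)/eps

Fix eps > 0. For m ≥ 1, |(2m)/(5m + 1) − (2/5)| = |-2|/(5(5m + 1)) = 2/(5(5m + 1)).
Since 5m + 1 ≥ 5m for m ≥ 1, this is ≤ 2/(5·5m) = (2/25)/m.
So |(2m)/(5m + 1) − (2/5)| < eps whenever m > (2/25)/eps.
Take N = (2/25)/eps. If m > N then |(2m)/(5m + 1) − (2/5)| ≤ (2/25)/m < eps.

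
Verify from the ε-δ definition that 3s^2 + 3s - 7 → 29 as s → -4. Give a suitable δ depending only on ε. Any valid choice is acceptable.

δ = min(1, ε/24)

Let ε > 0. We want δ > 0 such that 0 < |s + 4| < δ implies |(3s^2 + 3s - 7) − 29| < ε.
(3s^2 + 3s - 7) − 29 = 3s^2 + 3s - 36 = (s + 4)(3s - 9).
So |(3s^2 + 3s - 7) − 29| = |s + 4|·|3s - 9|.
Assume first that |s + 4| < 1, so |s| < 5. Then |3s - 9| ≤ 3·5 + 9 = 24.
Hence |(3s^2 + 3s - 7) − 29| ≤ 24|s + 4| < ε provided |s + 4| < ε/24.
Take δ = min(1, ε/24). Then 0 < |s + 4| < δ gives both |s + 4| < 1 and |s + 4| < ε/24, so |(3s^2 + 3s - 7) − 29| < ε.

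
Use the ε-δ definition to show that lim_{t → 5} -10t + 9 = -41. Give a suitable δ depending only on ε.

Let ε > 0 be given. We need δ > 0 so that 0 < |t − 5| < δ implies |(-10t + 9) + 41| < ε.
|(-10t + 9) + 41| = |-10t + 50| = 10|t − 5|.
Thus it suffices that |t − 5| < ε/10.
Take δ = ε/10. If 0 < |t − 5| < δ then |(-10t + 9) + 41| = 10|t − 5| < 10·(ε/10) = ε.

δ = ε/10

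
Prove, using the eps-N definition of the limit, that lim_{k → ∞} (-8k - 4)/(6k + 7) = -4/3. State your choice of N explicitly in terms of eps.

N = (8/9)/eps

Fix eps > 0. For k ≥ 1, |(-8k - 4)/(6k + 7) + 4/3| = |32|/(6(6k + 7)) = 32/(6(6k + 7)).
Since 6k + 7 ≥ 6k for k ≥ 1, this is ≤ 32/(6·6k) = (8/9)/k.
So |(-8k - 4)/(6k + 7) + 4/3| < eps whenever k > (8/9)/eps.
Take N = (8/9)/eps. If k > N then |(-8k - 4)/(6k + 7) + 4/3| ≤ (8/9)/k < eps.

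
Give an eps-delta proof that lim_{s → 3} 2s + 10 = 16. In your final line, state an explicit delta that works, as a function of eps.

Suppose eps > 0. We need delta > 0 so that 0 < |s − 3| < delta implies |(2s + 10) − 16| < eps.
|(2s + 10) − 16| = |2s - 6| = 2|s − 3|.
So 2|s − 3| < eps exactly when |s − 3| < eps/2.
Choosing delta = eps/2 gives |(2s + 10) − 16| = 2|s − 3| < eps whenever |s − 3| < delta.

delta = eps/2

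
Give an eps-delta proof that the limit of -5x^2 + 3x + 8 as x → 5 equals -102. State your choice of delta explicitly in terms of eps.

delta = min(1, eps/52)

Let eps > 0. We want delta > 0 such that 0 < |x − 5| < delta implies |(-5x^2 + 3x + 8) + 102| < eps.
(-5x^2 + 3x + 8) + 102 = -5x^2 + 3x + 110 = (x − 5)(-5x - 22).
So |(-5x^2 + 3x + 8) + 102| = |x − 5|·|-5x - 22|.
Assume first that |x − 5| < 1, so |x| < 6. Then |-5x - 22| ≤ 5·6 + 22 = 52.
Hence |(-5x^2 + 3x + 8) + 102| ≤ 52|x − 5| < eps provided |x − 5| < eps/52.
Choosing delta = min(1, eps/52) ensures both conditions, hence |(-5x^2 + 3x + 8) + 102| < eps.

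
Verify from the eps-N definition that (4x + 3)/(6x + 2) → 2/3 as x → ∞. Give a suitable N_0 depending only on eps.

Let eps > 0. We seek N_0 > 0 such that x > N_0 implies |(4x + 3)/(6x + 2) − (2/3)| < eps.
(4x + 3)/(6x + 2) − (2/3) = (6(4x + 3) − 4(6x + 2)) / (6(6x + 2)) = 10/(6(6x + 2)).
For x > 0 we have 6x + 2 > 6x, so |(4x + 3)/(6x + 2) − (2/3)| = 10/(6(6x + 2)) < 10/(6·6x) = (5/18)/x.
Thus |(4x + 3)/(6x + 2) − (2/3)| < eps whenever x > (5/18)/eps.
Take N_0 = (5/18)/eps. If x > N_0 then |(4x + 3)/(6x + 2) − (2/3)| < (5/18)/x < eps.

N_0 = (5/18)/eps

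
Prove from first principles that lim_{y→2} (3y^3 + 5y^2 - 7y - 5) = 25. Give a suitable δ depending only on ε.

Fix ε > 0. We want δ > 0 such that 0 < |y − 2| < δ implies |(3y^3 + 5y^2 - 7y - 5) − 25| < ε.
(3y^3 + 5y^2 - 7y - 5) − 25 = 3y^3 + 5y^2 - 7y - 30 = (y − 2)(3y^2 + 11y + 15).
So |(3y^3 + 5y^2 - 7y - 5) − 25| = |y − 2|·|3y^2 + 11y + 15|.
Require δ ≤ 2. Then |y − 2| < 2 gives |y| < 4, and by the triangle inequality |3y^2 + 11y + 15| ≤ 3·4^2 + 11·4 + 15 = 107.
Hence |(3y^3 + 5y^2 - 7y - 5) − 25| ≤ 107|y − 2| < ε provided |y − 2| < ε/107.
Take δ = min(2, ε/107). Then 0 < |y − 2| < δ gives both |y − 2| < 2 and |y − 2| < ε/107, so |(3y^3 + 5y^2 - 7y - 5) − 25| < ε.

δ = min(2, ε/107)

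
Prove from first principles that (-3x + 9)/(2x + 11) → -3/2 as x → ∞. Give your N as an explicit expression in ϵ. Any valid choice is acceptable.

N = (51/4)/ϵ

Fix ϵ > 0. We seek N > 0 such that x > N implies |(-3x + 9)/(2x + 11) + 3/2| < ϵ.
(-3x + 9)/(2x + 11) + 3/2 = (2(-3x + 9) − (-3)(2x + 11)) / (2(2x + 11)) = 51/(2(2x + 11)).
For x > 0 we have 2x + 11 > 2x, so |(-3x + 9)/(2x + 11) + 3/2| = 51/(2(2x + 11)) < 51/(2·2x) = (51/4)/x.
Thus |(-3x + 9)/(2x + 11) + 3/2| < ϵ whenever x > (51/4)/ϵ.
Take N = (51/4)/ϵ. If x > N then |(-3x + 9)/(2x + 11) + 3/2| < (51/4)/x < ϵ.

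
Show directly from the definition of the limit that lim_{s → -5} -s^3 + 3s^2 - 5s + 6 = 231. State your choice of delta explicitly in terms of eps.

Let eps > 0 be given. We want delta > 0 such that 0 < |s + 5| < delta implies |(-s^3 + 3s^2 - 5s + 6) − 231| < eps.
(-s^3 + 3s^2 - 5s + 6) − 231 = -s^3 + 3s^2 - 5s - 225 = (s + 5)(-s^2 + 8s - 45).
So |(-s^3 + 3s^2 - 5s + 6) − 231| = |s + 5|·|-s^2 + 8s - 45|.
Require delta ≤ 2. Then |s + 5| < 2 gives |s| < 7, and by the triangle inequality |-s^2 + 8s - 45| ≤ 7^2 + 8·7 + 45 = 150.
Hence |(-s^3 + 3s^2 - 5s + 6) − 231| ≤ 150|s + 5| < eps provided |s + 5| < eps/150.
Take delta = min(2, eps/150). Then 0 < |s + 5| < delta gives both |s + 5| < 2 and |s + 5| < eps/150, so |(-s^3 + 3s^2 - 5s + 6) − 231| < eps.

delta = min(2, eps/150)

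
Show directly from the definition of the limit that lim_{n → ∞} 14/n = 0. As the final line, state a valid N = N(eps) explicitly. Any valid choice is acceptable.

Suppose eps > 0. For n ≥ 1, |14/n − 0| = 14/(n) ≤ 14/n.
We need 14/n < eps, i.e. n > 14/eps.
Take N = 14/eps. If n > N then |14/n| ≤ 14/n < eps.

N = 14/eps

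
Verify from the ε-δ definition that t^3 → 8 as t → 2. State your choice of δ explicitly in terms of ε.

δ = min(2, ε/28)

Let ε > 0. We seek δ > 0 with 0 < |t − 2| < δ ⇒ |t^3 − 8| < ε.
Factor: t^3 − 8 = (t − 2)(t^2 + 2t + 4), so |t^3 − 8| = |t − 2|·|t^2 + 2t + 4|.
Restrict δ ≤ 2. Then |t − 2| < 2 gives |t| < 4, so by the triangle inequality |t^2 + 2t + 4| ≤ 4^2 + 2·4 + 4 = 28.
Hence |t^3 − 8| ≤ 28|t − 2|, which is < ε once |t − 2| < ε/28.
Take δ = min(2, ε/28). If 0 < |t − 2| < δ then both bounds hold and |t^3 − 8| ≤ 28|t − 2| < 28·(ε/28) = ε.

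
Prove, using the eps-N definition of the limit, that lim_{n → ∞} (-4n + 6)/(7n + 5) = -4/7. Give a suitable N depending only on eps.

Suppose eps > 0. For n ≥ 1, |(-4n + 6)/(7n + 5) + 4/7| = |62|/(7(7n + 5)) = 62/(7(7n + 5)).
Since 7n + 5 ≥ 7n for n ≥ 1, this is ≤ 62/(7·7n) = (62/49)/n.
So |(-4n + 6)/(7n + 5) + 4/7| < eps whenever n > (62/49)/eps.
Take N = (62/49)/eps. If n > N then |(-4n + 6)/(7n + 5) + 4/7| ≤ (62/49)/n < eps.

N = (62/49)/eps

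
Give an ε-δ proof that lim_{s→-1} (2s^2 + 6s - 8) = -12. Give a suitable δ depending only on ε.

δ = min(1, ε/8)

Let ε > 0 be given. We want δ > 0 such that 0 < |s + 1| < δ implies |(2s^2 + 6s - 8) + 12| < ε.
(2s^2 + 6s - 8) + 12 = 2s^2 + 6s + 4 = (s + 1)(2s + 4).
So |(2s^2 + 6s - 8) + 12| = |s + 1|·|2s + 4|.
Require δ ≤ 1. Then |s + 1| < 1 gives |s| < 2, and by the triangle inequality |2s + 4| ≤ 2·2 + 4 = 8.
Hence |(2s^2 + 6s - 8) + 12| ≤ 8|s + 1| < ε provided |s + 1| < ε/8.
Choosing δ = min(1, ε/8) ensures both conditions, hence |(2s^2 + 6s - 8) + 12| < ε.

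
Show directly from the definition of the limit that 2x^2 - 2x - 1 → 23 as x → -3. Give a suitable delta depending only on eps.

Let eps > 0 be given. We want delta > 0 such that 0 < |x + 3| < delta implies |(2x^2 - 2x - 1) − 23| < eps.
(2x^2 - 2x - 1) − 23 = 2x^2 - 2x - 24 = (x + 3)(2x - 8).
So |(2x^2 - 2x - 1) − 23| = |x + 3|·|2x - 8|.
Require delta ≤ 1. Then |x + 3| < 1 gives |x| < 4, and by the triangle inequality |2x - 8| ≤ 2·4 + 8 = 16.
Hence |(2x^2 - 2x - 1) − 23| ≤ 16|x + 3| < eps provided |x + 3| < eps/16.
Take delta = min(1, eps/16). Then 0 < |x + 3| < delta gives both |x + 3| < 1 and |x + 3| < eps/16, so |(2x^2 - 2x - 1) − 23| < eps.

delta = min(1, eps/16)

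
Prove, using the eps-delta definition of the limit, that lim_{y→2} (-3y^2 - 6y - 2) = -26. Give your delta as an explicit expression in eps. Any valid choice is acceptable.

Fix eps > 0. We want delta > 0 such that 0 < |y − 2| < delta implies |(-3y^2 - 6y - 2) + 26| < eps.
(-3y^2 - 6y - 2) + 26 = -3y^2 - 6y + 24 = (y − 2)(-3y - 12).
So |(-3y^2 - 6y - 2) + 26| = |y − 2|·|-3y - 12|.
Assume first that |y − 2| < 1, so |y| < 3. Then |-3y - 12| ≤ 3·3 + 12 = 21.
Hence |(-3y^2 - 6y - 2) + 26| ≤ 21|y − 2| < eps provided |y − 2| < eps/21.
Choosing delta = min(1, eps/21) ensures both conditions, hence |(-3y^2 - 6y - 2) + 26| < eps.

delta = min(1, eps/21)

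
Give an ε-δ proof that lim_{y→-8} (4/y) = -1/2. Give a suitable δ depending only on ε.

Fix ε > 0. We seek δ > 0 such that 0 < |y + 8| < δ implies |4/y + 1/2| < ε.
|4/y + 1/2| = 4·|-8 − y|/(8·|y|) = 4|y + 8|/(8|y|).
Restrict δ ≤ 4. Then |y + 8| < 4 gives |y| > 4, so 8|y| > 32.
Then |4/y + 1/2| < 4|y + 8|/32, which is < ε when |y + 8| < 8ε.
Take δ = min(4, 8ε). Then 0 < |y + 8| < δ gives both |y + 8| < 4 and |y + 8| < 8ε, so |4/y + 1/2| < ε.

δ = min(4, 8ε)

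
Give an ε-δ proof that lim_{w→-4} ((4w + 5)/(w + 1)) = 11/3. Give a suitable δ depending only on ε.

δ = min(3/2, (9/2)ε)

Suppose ε > 0. We want δ > 0 with 0 < |w + 4| < δ ⇒ |(4w + 5)/(w + 1) − (11/3)| < ε.
Combining over a common denominator, (4w + 5)/(w + 1) − (11/3) = [(4w + 5)·(-3) − (-11)·(w + 1)] / [(-3)·(w + 1)] = -1(w + 4) / ((-3)(w + 1)).
So |(4w + 5)/(w + 1) − (11/3)| = |w + 4| / (3·|w + 1|).
Require δ ≤ 3/2, so |w + 1| ≥ |-3| − |w + 4| > 3 − 3/2 = 3/2.
Hence |(4w + 5)/(w + 1) − (11/3)| < |w + 4|/(3·(3/2)) = (2/9)|w + 4|, which is < ε once |w + 4| < (9/2)ε.
Take δ = min(3/2, (9/2)ε). Then 0 < |w + 4| < δ forces both bounds, so |(4w + 5)/(w + 1) − (11/3)| < ε.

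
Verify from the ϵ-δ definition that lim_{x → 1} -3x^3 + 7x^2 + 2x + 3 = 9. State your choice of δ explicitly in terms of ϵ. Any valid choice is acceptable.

δ = min(2, ϵ/45)

Let ϵ > 0 be given. We want δ > 0 such that 0 < |x − 1| < δ implies |(-3x^3 + 7x^2 + 2x + 3) − 9| < ϵ.
(-3x^3 + 7x^2 + 2x + 3) − 9 = -3x^3 + 7x^2 + 2x - 6 = (x − 1)(-3x^2 + 4x + 6).
So |(-3x^3 + 7x^2 + 2x + 3) − 9| = |x − 1|·|-3x^2 + 4x + 6|.
Assume first that |x − 1| < 2, so |x| < 3. Then |-3x^2 + 4x + 6| ≤ 3·3^2 + 4·3 + 6 = 45.
Hence |(-3x^3 + 7x^2 + 2x + 3) − 9| ≤ 45|x − 1| < ϵ provided |x − 1| < ϵ/45.
Choosing δ = min(2, ϵ/45) ensures both conditions, hence |(-3x^3 + 7x^2 + 2x + 3) − 9| < ϵ.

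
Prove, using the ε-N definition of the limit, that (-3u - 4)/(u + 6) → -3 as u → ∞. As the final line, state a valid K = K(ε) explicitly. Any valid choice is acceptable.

K = 14/ε

Suppose ε > 0. We seek K > 0 such that u > K implies |(-3u - 4)/(u + 6) + 3| < ε.
(-3u - 4)/(u + 6) + 3 = ((-3u - 4) − (-3)(u + 6)) / ((u + 6)) = 14/((u + 6)).
For u > 0 we have u + 6 > u, so |(-3u - 4)/(u + 6) + 3| = 14/((u + 6)) < 14/(u) = 14/u.
Thus |(-3u - 4)/(u + 6) + 3| < ε whenever u > 14/ε.
Take K = 14/ε. If u > K then |(-3u - 4)/(u + 6) + 3| < 14/u < ε.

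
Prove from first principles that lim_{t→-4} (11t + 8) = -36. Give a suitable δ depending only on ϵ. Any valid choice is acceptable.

δ = ϵ/11

Fix ϵ > 0. We need δ > 0 so that 0 < |t + 4| < δ implies |(11t + 8) + 36| < ϵ.
Since (11t + 8) + 36 = 11(t + 4), we have |(11t + 8) + 36| = 11|t + 4|.
Thus it suffices that |t + 4| < ϵ/11.
Choosing δ = ϵ/11 gives |(11t + 8) + 36| = 11|t + 4| < ϵ whenever |t + 4| < δ.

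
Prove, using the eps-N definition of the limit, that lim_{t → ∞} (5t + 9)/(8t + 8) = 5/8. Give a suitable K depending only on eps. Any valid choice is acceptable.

K = (1/2)/eps

Let eps > 0. We seek K > 0 such that t > K implies |(5t + 9)/(8t + 8) − (5/8)| < eps.
(5t + 9)/(8t + 8) − (5/8) = (8(5t + 9) − 5(8t + 8)) / (8(8t + 8)) = 32/(8(8t + 8)).
For t > 0 we have 8t + 8 > 8t, so |(5t + 9)/(8t + 8) − (5/8)| = 32/(8(8t + 8)) < 32/(8·8t) = (1/2)/t.
Thus |(5t + 9)/(8t + 8) − (5/8)| < eps whenever t > (1/2)/eps.
Take K = (1/2)/eps. If t > K then |(5t + 9)/(8t + 8) − (5/8)| < (1/2)/t < eps.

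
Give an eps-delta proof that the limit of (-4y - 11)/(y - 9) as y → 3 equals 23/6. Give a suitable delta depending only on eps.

delta = min(3, (18/47)eps)

Suppose eps > 0. We want delta > 0 with 0 < |y − 3| < delta ⇒ |(-4y - 11)/(y - 9) − (23/6)| < eps.
Combining over a common denominator, (-4y - 11)/(y - 9) − (23/6) = [(-4y - 11)·(-6) − (-23)·(y - 9)] / [(-6)·(y - 9)] = 47(y − 3) / ((-6)(y - 9)).
So |(-4y - 11)/(y - 9) − (23/6)| = 47|y − 3| / (6·|y − 9|).
Restrict delta ≤ 3. Then |y − 3| < 3 gives |y − 9| = |(y − 3) + (-6)| ≥ 6 − 3 = 3.
Hence |(-4y - 11)/(y - 9) − (23/6)| < 47|y − 3|/(6·3) = (47/18)|y − 3|, which is < eps once |y − 3| < (18/47)eps.
Take delta = min(3, (18/47)eps). Then 0 < |y − 3| < delta forces both bounds, so |(-4y - 11)/(y - 9) − (23/6)| < eps.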